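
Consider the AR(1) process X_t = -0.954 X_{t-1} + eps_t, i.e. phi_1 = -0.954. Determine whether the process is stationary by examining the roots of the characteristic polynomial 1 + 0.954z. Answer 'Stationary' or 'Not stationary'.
\text{Stationary}

The AR(p) characteristic polynomial is P(z) = 1 + 0.954z.
Stationarity requires all roots to lie outside the unit circle, i.e. |z| > 1 for every root.
This is linear in z: 1 + (0.954) z = 0  =>  z = -1/(0.954) = -1.048218,  |z| = 1.048218.
Moduli of all roots: 1.0482.
All moduli strictly greater than 1? Yes.
Verdict: Stationary.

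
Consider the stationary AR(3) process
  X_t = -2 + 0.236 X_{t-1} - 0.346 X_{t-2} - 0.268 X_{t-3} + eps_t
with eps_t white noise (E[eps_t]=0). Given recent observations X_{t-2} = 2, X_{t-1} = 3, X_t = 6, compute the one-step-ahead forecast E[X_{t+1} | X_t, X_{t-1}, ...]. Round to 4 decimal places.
E[X_{t+1} \mid \mathcal F_t] = -2.1580

For an AR(p) model X_t = c + sum_i phi_i X_{t-i} + eps_t, the
one-step-ahead conditional mean is
  E[X_{t+1} | X_t, ...] = c + sum_i phi_i X_{t+1-i}.
Substitute known values:
  E[X_{t+1} | ...] = -2 + (0.236) * (6) + (-0.346) * (3) + (-0.268) * (2)
                   = -2.1580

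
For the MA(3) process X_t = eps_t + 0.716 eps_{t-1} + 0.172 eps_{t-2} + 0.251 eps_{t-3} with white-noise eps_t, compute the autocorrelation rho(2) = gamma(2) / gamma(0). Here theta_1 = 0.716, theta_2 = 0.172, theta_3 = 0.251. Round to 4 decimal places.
\rho(2) = 0.2191

For an MA(q) process with theta_0 = 1, the autocovariance is
  gamma(k) = sigma^2 * sum_{i=0..q-k} theta_i * theta_{i+k},
and rho(k) = gamma(k) / gamma(0). Sigma^2 cancels.
  numerator   = (1)*(0.172) + (0.716)*(0.251) = 0.351716.
  denominator = (1)^2 + (0.716)^2 + (0.172)^2 + (0.251)^2 = 1.605241.
  rho(2) = 0.351716 / 1.605241 = 0.2191.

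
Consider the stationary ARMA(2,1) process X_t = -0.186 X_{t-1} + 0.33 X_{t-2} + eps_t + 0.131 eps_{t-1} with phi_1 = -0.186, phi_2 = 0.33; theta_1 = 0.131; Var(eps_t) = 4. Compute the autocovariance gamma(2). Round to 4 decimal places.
\gamma(2) = 1.6075

Multiply the model equation by X_{t-k} and take expectations. With theta_0 = psi_0 = 1 and psi_j the MA(infinity) weights, this gives
  gamma(k) - sum_i phi_i gamma(k-i) = c_k,
  c_k = sigma^2 * sum_{j=k..q} theta_j psi_{j-k}   (c_k = 0 for k > q),
using gamma(-m) = gamma(m).
psi-weights needed (psi_j = theta_j + sum_i phi_i psi_{j-i}):
  psi_1 = theta_1 + phi_1 = 0.131 + (-0.186) = -0.055
Right-hand sides:
  c_0 = sigma^2 (1 + theta_1 psi_1) = 4 * (1 + (0.131)(-0.055)) = 4 * 0.992795 = 3.97118
  c_1 = sigma^2 theta_1 = 4 * (0.131) = 0.524
  c_2 = 0
Equations for k = 0, 1, 2 (AR order 2, c_2 = 0):
  (E0) gamma(0) = phi_1 gamma(1) + phi_2 gamma(2) + c_0
  (E1) gamma(1) = phi_1 gamma(0) + phi_2 gamma(1) + c_1
  (E2) gamma(2) = phi_1 gamma(1) + phi_2 gamma(0)
From (E1): gamma(1) = A gamma(0) + B with
  A = phi_1 / (1 - phi_2) = -0.186 / 0.67 = -0.277612,   B = c_1 / (1 - phi_2) = 0.524 / 0.67 = 0.78209.
Insert (E2) into (E0): gamma(0) (1 - phi_2^2) = phi_1 (1 + phi_2) gamma(1) + c_0.
  phi_1 (1 + phi_2) = (-0.186)(1.33) = -0.24738,   1 - phi_2^2 = 0.8911.
Replace gamma(1) by A gamma(0) + B and collect gamma(0):
  gamma(0) [0.8911 - (-0.24738)(-0.277612)] = (-0.24738)(0.78209) + 3.97118
  gamma(0) * 0.822424 = 3.777707
  gamma(0) = 3.777707 / 0.822424 = 4.593379.
  gamma(1) = A gamma(0) + B = (-0.277612)(4.593379) + (0.78209) = -0.493087.
  gamma(2) = phi_1 gamma(1) + phi_2 gamma(0) = (-0.186)(-0.493087) + (0.33)(4.593379) = 1.607529.
Therefore gamma(2) = 1.6075 (to 4 decimal places).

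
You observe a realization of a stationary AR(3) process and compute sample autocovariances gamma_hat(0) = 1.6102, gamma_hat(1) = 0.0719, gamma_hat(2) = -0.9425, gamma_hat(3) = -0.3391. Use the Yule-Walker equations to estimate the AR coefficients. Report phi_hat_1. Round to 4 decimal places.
\hat\phi_{1} = -0.0579

The Yule-Walker equations for an AR(p) process read, in matrix form,
  Gamma_p phi = r_p,   with   (Gamma_p)_{ij} = gamma(|i - j|),
                       (r_p)_i = gamma(i),   i,j = 1..p.
Substitute the sample gammas (Toeplitz matrix and right-hand side of size 3):
  Gamma_p = [[1.6102, 0.0719, -0.9425], [0.0719, 1.6102, 0.0719], [-0.9425, 0.0719, 1.6102]]
  r_p     = [0.0719, -0.9425, -0.3391]
Written out (R1..R3):
  (R1) 1.6102 phi_1 + 0.0719 phi_2 - 0.9425 phi_3 = 0.0719
  (R2) 0.0719 phi_1 + 1.6102 phi_2 + 0.0719 phi_3 = -0.9425
  (R3) -0.9425 phi_1 + 0.0719 phi_2 + 1.6102 phi_3 = -0.3391
Gaussian elimination:
  R2 <- R2 - (0.0719/1.6102) R1 = R2 - (0.044653) R1:  1.606989 phi_2 + 0.113985 phi_3 = -0.945711
  R3 <- R3 - (-0.9425/1.6102) R1 = R3 - (-0.585331) R1:  0.113985 phi_2 + 1.058526 phi_3 = -0.297015
  R3 <- R3 - (0.113985/1.606989) R2 = R3 - (0.070931) R2:  1.05044 phi_3 = -0.229935
Back-substitution:
  phi_hat_3 = -0.229935 / 1.05044 = -0.218893
  phi_hat_2 = (-0.945711 - (0.113985)(-0.218893)) / 1.606989 = -0.572972
  phi_hat_1 = (0.0719 - (0.0719)(-0.572972) - (-0.9425)(-0.218893)) / 1.6102 = -0.057887
So phi_hat = [-0.0579, -0.5730, -0.2189].
Therefore phi_hat_1 = -0.0579.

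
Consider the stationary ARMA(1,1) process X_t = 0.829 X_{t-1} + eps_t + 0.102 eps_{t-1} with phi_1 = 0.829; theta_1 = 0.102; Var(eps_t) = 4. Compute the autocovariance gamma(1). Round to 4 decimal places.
\gamma(1) = 12.9138

Multiply the model equation by X_{t-k} and take expectations. With theta_0 = psi_0 = 1 and psi_j the MA(infinity) weights, this gives
  gamma(k) - sum_i phi_i gamma(k-i) = c_k,
  c_k = sigma^2 * sum_{j=k..q} theta_j psi_{j-k}   (c_k = 0 for k > q),
using gamma(-m) = gamma(m).
psi-weights needed (psi_j = theta_j + sum_i phi_i psi_{j-i}):
  psi_1 = theta_1 + phi_1 = 0.102 + (0.829) = 0.931
Right-hand sides:
  c_0 = sigma^2 (1 + theta_1 psi_1) = 4 * (1 + (0.102)(0.931)) = 4 * 1.094962 = 4.379848
  c_1 = sigma^2 theta_1 = 4 * (0.102) = 0.408
  c_2 = 0
Equations for k = 0 and k = 1 (AR order 1):
  gamma(0) = phi_1 gamma(1) + c_0
  gamma(1) = phi_1 gamma(0) + c_1
Substituting the second into the first: gamma(0) (1 - phi_1^2) = c_0 + phi_1 c_1, so
  gamma(0) = (c_0 + phi_1 c_1) / (1 - phi_1^2) = (4.379848 + (0.829)(0.408)) / (1 - (0.829)^2) = 4.71808 / 0.312759 = 15.085353.
  gamma(1) = phi_1 gamma(0) + c_1 = (0.829)(15.085353) + (0.408) = 12.913758.
Therefore gamma(1) = 12.9138 (to 4 decimal places).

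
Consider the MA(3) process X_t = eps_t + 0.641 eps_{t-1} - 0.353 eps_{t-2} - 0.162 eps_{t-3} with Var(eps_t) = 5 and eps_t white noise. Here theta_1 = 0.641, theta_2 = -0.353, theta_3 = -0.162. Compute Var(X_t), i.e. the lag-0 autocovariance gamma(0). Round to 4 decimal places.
\gamma(0) = 7.8087

For an MA(q) process X_t = eps_t + sum_i theta_i eps_{t-i} with
Var(eps_t) = sigma^2, the variance is
  gamma(0) = sigma^2 * (1 + sum_i theta_i^2).
  sum_i theta_i^2 = (0.641)^2 + (-0.353)^2 + (-0.162)^2 = 0.410881 + 0.124609 + 0.026244 = 0.561734.
  gamma(0) = 5 * (1 + 0.561734) = 5 * 1.561734 = 7.80867, which rounds to 7.8087.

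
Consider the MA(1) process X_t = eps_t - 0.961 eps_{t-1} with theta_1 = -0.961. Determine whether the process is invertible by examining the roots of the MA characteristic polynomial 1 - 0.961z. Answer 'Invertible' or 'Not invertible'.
\text{Invertible}

The MA(q) characteristic polynomial is P(z) = 1 - 0.961z.
Invertibility requires all roots to lie outside the unit circle, i.e. |z| > 1 for every root.
This is linear in z: 1 + (-0.961) z = 0  =>  z = -1/(-0.961) = 1.040583,  |z| = 1.040583.
Moduli of all roots: 1.0406.
All moduli strictly greater than 1? Yes.
Verdict: Invertible.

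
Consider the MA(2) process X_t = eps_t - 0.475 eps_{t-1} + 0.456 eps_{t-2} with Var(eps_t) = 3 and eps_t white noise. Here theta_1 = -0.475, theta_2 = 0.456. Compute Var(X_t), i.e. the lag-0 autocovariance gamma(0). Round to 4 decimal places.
\gamma(0) = 4.3007

For an MA(q) process X_t = eps_t + sum_i theta_i eps_{t-i} with
Var(eps_t) = sigma^2, the variance is
  gamma(0) = sigma^2 * (1 + sum_i theta_i^2).
  sum_i theta_i^2 = (-0.475)^2 + (0.456)^2 = 0.225625 + 0.207936 = 0.433561.
  gamma(0) = 3 * (1 + 0.433561) = 3 * 1.433561 = 4.300683, which rounds to 4.3007.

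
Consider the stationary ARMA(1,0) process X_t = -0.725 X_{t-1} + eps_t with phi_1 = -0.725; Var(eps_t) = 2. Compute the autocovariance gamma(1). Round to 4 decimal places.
\gamma(1) = -3.0567

Multiply the model equation by X_{t-k} and take expectations. With theta_0 = psi_0 = 1 and psi_j the MA(infinity) weights, this gives
  gamma(k) - sum_i phi_i gamma(k-i) = c_k,
  c_k = sigma^2 * sum_{j=k..q} theta_j psi_{j-k}   (c_k = 0 for k > q),
using gamma(-m) = gamma(m).
Pure AR (q = 0): c_0 = sigma^2 = 2, c_k = 0 for k >= 1.
Equations for k = 0 and k = 1 (AR order 1):
  gamma(0) = phi_1 gamma(1) + c_0
  gamma(1) = phi_1 gamma(0) + c_1
Substituting the second into the first: gamma(0) (1 - phi_1^2) = c_0 + phi_1 c_1, so
  gamma(0) = c_0 / (1 - phi_1^2) = 2 / (1 - (-0.725)^2) = 2 / 0.474375 = 4.216074.
  gamma(1) = phi_1 gamma(0) = (-0.725)(4.216074) = -3.056653.
Therefore gamma(1) = -3.0567 (to 4 decimal places).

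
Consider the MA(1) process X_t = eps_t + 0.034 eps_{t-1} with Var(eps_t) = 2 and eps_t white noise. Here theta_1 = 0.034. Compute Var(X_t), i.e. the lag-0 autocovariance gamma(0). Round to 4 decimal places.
\gamma(0) = 2.0023

For an MA(q) process X_t = eps_t + sum_i theta_i eps_{t-i} with
Var(eps_t) = sigma^2, the variance is
  gamma(0) = sigma^2 * (1 + sum_i theta_i^2).
  sum_i theta_i^2 = (0.034)^2 = 0.001156.
  gamma(0) = 2 * (1 + 0.001156) = 2 * 1.001156 = 2.002312, which rounds to 2.0023.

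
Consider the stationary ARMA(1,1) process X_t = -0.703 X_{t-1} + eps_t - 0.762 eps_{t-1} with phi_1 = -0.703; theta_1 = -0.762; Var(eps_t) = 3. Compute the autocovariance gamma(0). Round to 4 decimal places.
\gamma(0) = 15.7299

Multiply the model equation by X_{t-k} and take expectations. With theta_0 = psi_0 = 1 and psi_j the MA(infinity) weights, this gives
  gamma(k) - sum_i phi_i gamma(k-i) = c_k,
  c_k = sigma^2 * sum_{j=k..q} theta_j psi_{j-k}   (c_k = 0 for k > q),
using gamma(-m) = gamma(m).
psi-weights needed (psi_j = theta_j + sum_i phi_i psi_{j-i}):
  psi_1 = theta_1 + phi_1 = -0.762 + (-0.703) = -1.465
Right-hand sides:
  c_0 = sigma^2 (1 + theta_1 psi_1) = 3 * (1 + (-0.762)(-1.465)) = 3 * 2.11633 = 6.34899
  c_1 = sigma^2 theta_1 = 3 * (-0.762) = -2.286
  c_2 = 0
Equations for k = 0 and k = 1 (AR order 1):
  gamma(0) = phi_1 gamma(1) + c_0
  gamma(1) = phi_1 gamma(0) + c_1
Substituting the second into the first: gamma(0) (1 - phi_1^2) = c_0 + phi_1 c_1, so
  gamma(0) = (c_0 + phi_1 c_1) / (1 - phi_1^2) = (6.34899 + (-0.703)(-2.286)) / (1 - (-0.703)^2) = 7.956048 / 0.505791 = 15.729912.
Therefore gamma(0) = 15.7299 (to 4 decimal places).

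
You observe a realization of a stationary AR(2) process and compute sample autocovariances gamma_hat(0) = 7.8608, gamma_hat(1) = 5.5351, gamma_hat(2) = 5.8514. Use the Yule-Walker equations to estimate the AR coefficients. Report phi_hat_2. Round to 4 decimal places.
\hat\phi_{2} = 0.4930

The Yule-Walker equations for an AR(p) process read, in matrix form,
  Gamma_p phi = r_p,   with   (Gamma_p)_{ij} = gamma(|i - j|),
                       (r_p)_i = gamma(i),   i,j = 1..p.
Substitute the sample gammas (Toeplitz matrix and right-hand side of size 2):
  Gamma_p = [[7.8608, 5.5351], [5.5351, 7.8608]]
  r_p     = [5.5351, 5.8514]
Written out:
  7.8608 phi_1 + 5.5351 phi_2 = 5.5351
  5.5351 phi_1 + 7.8608 phi_2 = 5.8514
Solve by Cramer's rule:
  det = gamma(0)^2 - gamma(1)^2 = (7.8608)^2 - (5.5351)^2 = 61.79217664 - 30.63733201 = 31.15484463
  phi_hat_1 = [gamma(1) gamma(0) - gamma(1) gamma(2)] / det = [(5.5351)(7.8608) - (5.5351)(5.8514)] / 31.15484463 = 11.12222994 / 31.15484463 = 0.357
  phi_hat_2 = [gamma(0) gamma(2) - gamma(1)^2] / det = [(7.8608)(5.8514) - (5.5351)^2] / 31.15484463 = 15.35935311 / 31.15484463 = 0.493
So phi_hat = [0.3570, 0.4930].
Therefore phi_hat_2 = 0.4930.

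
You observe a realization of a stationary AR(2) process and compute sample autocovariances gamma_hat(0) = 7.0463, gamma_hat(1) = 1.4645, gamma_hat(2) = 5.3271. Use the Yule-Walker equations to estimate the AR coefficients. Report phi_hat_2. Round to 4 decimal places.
\hat\phi_{2} = 0.7450

The Yule-Walker equations for an AR(p) process read, in matrix form,
  Gamma_p phi = r_p,   with   (Gamma_p)_{ij} = gamma(|i - j|),
                       (r_p)_i = gamma(i),   i,j = 1..p.
Substitute the sample gammas (Toeplitz matrix and right-hand side of size 2):
  Gamma_p = [[7.0463, 1.4645], [1.4645, 7.0463]]
  r_p     = [1.4645, 5.3271]
Written out:
  7.0463 phi_1 + 1.4645 phi_2 = 1.4645
  1.4645 phi_1 + 7.0463 phi_2 = 5.3271
Solve by Cramer's rule:
  det = gamma(0)^2 - gamma(1)^2 = (7.0463)^2 - (1.4645)^2 = 49.65034369 - 2.14476025 = 47.50558344
  phi_hat_1 = [gamma(1) gamma(0) - gamma(1) gamma(2)] / det = [(1.4645)(7.0463) - (1.4645)(5.3271)] / 47.50558344 = 2.5177684 / 47.50558344 = 0.053
  phi_hat_2 = [gamma(0) gamma(2) - gamma(1)^2] / det = [(7.0463)(5.3271) - (1.4645)^2] / 47.50558344 = 35.39158448 / 47.50558344 = 0.745
So phi_hat = [0.0530, 0.7450].
Therefore phi_hat_2 = 0.7450.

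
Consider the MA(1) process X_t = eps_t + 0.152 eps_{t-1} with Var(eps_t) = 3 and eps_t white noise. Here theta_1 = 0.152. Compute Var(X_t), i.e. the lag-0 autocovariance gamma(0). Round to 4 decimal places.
\gamma(0) = 3.0693

For an MA(q) process X_t = eps_t + sum_i theta_i eps_{t-i} with
Var(eps_t) = sigma^2, the variance is
  gamma(0) = sigma^2 * (1 + sum_i theta_i^2).
  sum_i theta_i^2 = (0.152)^2 = 0.023104.
  gamma(0) = 3 * (1 + 0.023104) = 3 * 1.023104 = 3.069312, which rounds to 3.0693.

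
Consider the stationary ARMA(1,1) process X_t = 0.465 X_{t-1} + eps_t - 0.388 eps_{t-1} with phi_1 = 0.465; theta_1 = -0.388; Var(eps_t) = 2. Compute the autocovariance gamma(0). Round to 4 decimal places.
\gamma(0) = 2.0151

Multiply the model equation by X_{t-k} and take expectations. With theta_0 = psi_0 = 1 and psi_j the MA(infinity) weights, this gives
  gamma(k) - sum_i phi_i gamma(k-i) = c_k,
  c_k = sigma^2 * sum_{j=k..q} theta_j psi_{j-k}   (c_k = 0 for k > q),
using gamma(-m) = gamma(m).
psi-weights needed (psi_j = theta_j + sum_i phi_i psi_{j-i}):
  psi_1 = theta_1 + phi_1 = -0.388 + (0.465) = 0.077
Right-hand sides:
  c_0 = sigma^2 (1 + theta_1 psi_1) = 2 * (1 + (-0.388)(0.077)) = 2 * 0.970124 = 1.940248
  c_1 = sigma^2 theta_1 = 2 * (-0.388) = -0.776
  c_2 = 0
Equations for k = 0 and k = 1 (AR order 1):
  gamma(0) = phi_1 gamma(1) + c_0
  gamma(1) = phi_1 gamma(0) + c_1
Substituting the second into the first: gamma(0) (1 - phi_1^2) = c_0 + phi_1 c_1, so
  gamma(0) = (c_0 + phi_1 c_1) / (1 - phi_1^2) = (1.940248 + (0.465)(-0.776)) / (1 - (0.465)^2) = 1.579408 / 0.783775 = 2.015129.
Therefore gamma(0) = 2.0151 (to 4 decimal places).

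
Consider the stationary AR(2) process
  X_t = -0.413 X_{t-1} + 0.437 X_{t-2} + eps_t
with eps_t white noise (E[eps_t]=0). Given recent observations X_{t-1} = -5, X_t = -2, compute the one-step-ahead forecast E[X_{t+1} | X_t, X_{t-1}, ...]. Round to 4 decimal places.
E[X_{t+1} \mid \mathcal F_t] = -1.3590

For an AR(p) model X_t = c + sum_i phi_i X_{t-i} + eps_t, the
one-step-ahead conditional mean is
  E[X_{t+1} | X_t, ...] = c + sum_i phi_i X_{t+1-i}.
Substitute known values:
  E[X_{t+1} | ...] = (-0.413) * (-2) + (0.437) * (-5)
                   = -1.3590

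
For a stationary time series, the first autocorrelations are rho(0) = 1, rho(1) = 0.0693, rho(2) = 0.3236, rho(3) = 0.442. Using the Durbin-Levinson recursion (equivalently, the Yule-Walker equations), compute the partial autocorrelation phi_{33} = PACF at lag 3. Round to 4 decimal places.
\phi_{33} = 0.4530

The PACF at lag k is phi_{kk}, the last component of the solution
to the Yule-Walker system G_k phi = r_k where
  (G_k)_{ij} = rho(|i - j|), (r_k)_i = rho(i), i,j = 1..k.
Equivalently, Durbin-Levinson gives phi_{kk} iteratively:
  phi_{11} = rho(1)
  phi_{kk} = [rho(k) - sum_{j=1..k-1} phi_{k-1,j} rho(k-j)]
            / [1 - sum_{j=1..k-1} phi_{k-1,j} rho(j)],
  phi_{k,j} = phi_{k-1,j} - phi_{kk} phi_{k-1,k-j},  j = 1..k-1.
Step k = 1:
  phi_11 = rho(1) = 0.0693.
Step k = 2:
  phi_22 = [rho(2) - phi_11 rho(1)] / [1 - phi_11 rho(1)] = [0.3236 - (0.0693)(0.0693)] / [1 - (0.0693)(0.0693)]
         = 0.31879751 / 0.99519751 = 0.320336.
  Update: phi_21 = phi_11 - phi_22 phi_11 = 0.0693 - (0.320336)(0.0693) = 0.047101.
Step k = 3:
  phi_33 = [rho(3) - phi_21 rho(2) - phi_22 rho(1)] / [1 - phi_21 rho(1) - phi_22 rho(2)]
    numerator   = 0.442 - (0.047101)(0.3236) - (0.320336)(0.0693) = 0.40455893
    denominator = 1 - (0.047101)(0.0693) - (0.320336)(0.3236) = 0.89307522
  phi_33 = 0.40455893 / 0.89307522 = 0.453.
Therefore phi_{33} = 0.4530.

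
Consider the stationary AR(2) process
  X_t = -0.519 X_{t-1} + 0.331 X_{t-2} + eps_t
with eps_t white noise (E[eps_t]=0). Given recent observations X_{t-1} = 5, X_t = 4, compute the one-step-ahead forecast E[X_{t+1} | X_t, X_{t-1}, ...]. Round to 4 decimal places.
E[X_{t+1} \mid \mathcal F_t] = -0.4210

For an AR(p) model X_t = c + sum_i phi_i X_{t-i} + eps_t, the
one-step-ahead conditional mean is
  E[X_{t+1} | X_t, ...] = c + sum_i phi_i X_{t+1-i}.
Substitute known values:
  E[X_{t+1} | ...] = (-0.519) * (4) + (0.331) * (5)
                   = -0.4210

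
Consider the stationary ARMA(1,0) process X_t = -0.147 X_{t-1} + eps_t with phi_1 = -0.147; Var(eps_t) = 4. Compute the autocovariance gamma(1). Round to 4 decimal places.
\gamma(1) = -0.6010

Multiply the model equation by X_{t-k} and take expectations. With theta_0 = psi_0 = 1 and psi_j the MA(infinity) weights, this gives
  gamma(k) - sum_i phi_i gamma(k-i) = c_k,
  c_k = sigma^2 * sum_{j=k..q} theta_j psi_{j-k}   (c_k = 0 for k > q),
using gamma(-m) = gamma(m).
Pure AR (q = 0): c_0 = sigma^2 = 4, c_k = 0 for k >= 1.
Equations for k = 0 and k = 1 (AR order 1):
  gamma(0) = phi_1 gamma(1) + c_0
  gamma(1) = phi_1 gamma(0) + c_1
Substituting the second into the first: gamma(0) (1 - phi_1^2) = c_0 + phi_1 c_1, so
  gamma(0) = c_0 / (1 - phi_1^2) = 4 / (1 - (-0.147)^2) = 4 / 0.978391 = 4.088345.
  gamma(1) = phi_1 gamma(0) = (-0.147)(4.088345) = -0.600987.
Therefore gamma(1) = -0.6010 (to 4 decimal places).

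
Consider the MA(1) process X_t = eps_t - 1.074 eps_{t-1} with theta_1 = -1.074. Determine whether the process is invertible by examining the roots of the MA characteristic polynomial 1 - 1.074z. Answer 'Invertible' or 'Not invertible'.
\text{Not invertible}

The MA(q) characteristic polynomial is P(z) = 1 - 1.074z.
Invertibility requires all roots to lie outside the unit circle, i.e. |z| > 1 for every root.
This is linear in z: 1 + (-1.074) z = 0  =>  z = -1/(-1.074) = 0.931099,  |z| = 0.931099.
Moduli of all roots: 0.9311.
All moduli strictly greater than 1? No.
Verdict: Not invertible.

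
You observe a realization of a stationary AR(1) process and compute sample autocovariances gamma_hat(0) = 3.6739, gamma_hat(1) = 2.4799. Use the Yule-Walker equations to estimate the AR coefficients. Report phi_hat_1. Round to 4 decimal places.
\hat\phi_{1} = 0.6750

The Yule-Walker equations for an AR(p) process read, in matrix form,
  Gamma_p phi = r_p,   with   (Gamma_p)_{ij} = gamma(|i - j|),
                       (r_p)_i = gamma(i),   i,j = 1..p.
Substitute the sample gammas (Toeplitz matrix and right-hand side of size 1):
  Gamma_p = [[3.6739]]
  r_p     = [2.4799]
With p = 1 this is the single equation gamma(0) phi_1 = gamma(1):
  phi_hat_1 = gamma(1) / gamma(0) = 2.4799 / 3.6739 = 0.6750.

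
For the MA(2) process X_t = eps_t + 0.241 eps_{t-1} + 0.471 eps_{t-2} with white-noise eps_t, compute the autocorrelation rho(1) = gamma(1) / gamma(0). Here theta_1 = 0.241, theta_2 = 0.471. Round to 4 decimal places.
\rho(1) = 0.2770

For an MA(q) process with theta_0 = 1, the autocovariance is
  gamma(k) = sigma^2 * sum_{i=0..q-k} theta_i * theta_{i+k},
and rho(k) = gamma(k) / gamma(0). Sigma^2 cancels.
  numerator   = (1)*(0.241) + (0.241)*(0.471) = 0.354511.
  denominator = (1)^2 + (0.241)^2 + (0.471)^2 = 1.279922.
  rho(1) = 0.354511 / 1.279922 = 0.2770.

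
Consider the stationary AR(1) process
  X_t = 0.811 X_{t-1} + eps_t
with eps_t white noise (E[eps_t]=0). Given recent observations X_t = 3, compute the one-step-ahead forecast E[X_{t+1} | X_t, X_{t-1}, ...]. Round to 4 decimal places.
E[X_{t+1} \mid \mathcal F_t] = 2.4330

For an AR(p) model X_t = c + sum_i phi_i X_{t-i} + eps_t, the
one-step-ahead conditional mean is
  E[X_{t+1} | X_t, ...] = c + sum_i phi_i X_{t+1-i}.
Substitute known values:
  E[X_{t+1} | ...] = (0.811) * (3)
                   = 2.4330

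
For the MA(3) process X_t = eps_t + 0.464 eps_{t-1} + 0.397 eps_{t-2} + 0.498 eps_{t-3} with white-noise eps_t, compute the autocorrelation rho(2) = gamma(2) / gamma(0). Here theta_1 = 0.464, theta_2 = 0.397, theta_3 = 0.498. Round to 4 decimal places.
\rho(2) = 0.3875

For an MA(q) process with theta_0 = 1, the autocovariance is
  gamma(k) = sigma^2 * sum_{i=0..q-k} theta_i * theta_{i+k},
and rho(k) = gamma(k) / gamma(0). Sigma^2 cancels.
  numerator   = (1)*(0.397) + (0.464)*(0.498) = 0.628072.
  denominator = (1)^2 + (0.464)^2 + (0.397)^2 + (0.498)^2 = 1.620909.
  rho(2) = 0.628072 / 1.620909 = 0.3875.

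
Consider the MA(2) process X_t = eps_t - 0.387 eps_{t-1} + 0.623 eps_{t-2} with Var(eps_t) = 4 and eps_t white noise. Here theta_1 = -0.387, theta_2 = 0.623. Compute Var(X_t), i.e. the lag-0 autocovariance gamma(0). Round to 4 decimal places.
\gamma(0) = 6.1516

For an MA(q) process X_t = eps_t + sum_i theta_i eps_{t-i} with
Var(eps_t) = sigma^2, the variance is
  gamma(0) = sigma^2 * (1 + sum_i theta_i^2).
  sum_i theta_i^2 = (-0.387)^2 + (0.623)^2 = 0.149769 + 0.388129 = 0.537898.
  gamma(0) = 4 * (1 + 0.537898) = 4 * 1.537898 = 6.151592, which rounds to 6.1516.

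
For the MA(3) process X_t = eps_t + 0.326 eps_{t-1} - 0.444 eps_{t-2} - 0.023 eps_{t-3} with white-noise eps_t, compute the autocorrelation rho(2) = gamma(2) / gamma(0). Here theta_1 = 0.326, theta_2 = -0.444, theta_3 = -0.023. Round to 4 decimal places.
\rho(2) = -0.3463

For an MA(q) process with theta_0 = 1, the autocovariance is
  gamma(k) = sigma^2 * sum_{i=0..q-k} theta_i * theta_{i+k},
and rho(k) = gamma(k) / gamma(0). Sigma^2 cancels.
  numerator   = (1)*(-0.444) + (0.326)*(-0.023) = -0.451498.
  denominator = (1)^2 + (0.326)^2 + (-0.444)^2 + (-0.023)^2 = 1.303941.
  rho(2) = -0.451498 / 1.303941 = -0.3463.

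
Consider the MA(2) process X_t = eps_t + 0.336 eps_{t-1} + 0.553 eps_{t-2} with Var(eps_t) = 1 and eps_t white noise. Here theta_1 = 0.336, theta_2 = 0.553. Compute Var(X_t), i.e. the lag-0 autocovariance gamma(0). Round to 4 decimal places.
\gamma(0) = 1.4187

For an MA(q) process X_t = eps_t + sum_i theta_i eps_{t-i} with
Var(eps_t) = sigma^2, the variance is
  gamma(0) = sigma^2 * (1 + sum_i theta_i^2).
  sum_i theta_i^2 = (0.336)^2 + (0.553)^2 = 0.112896 + 0.305809 = 0.418705.
  gamma(0) = 1 * (1 + 0.418705) = 1 * 1.418705 = 1.418705, which rounds to 1.4187.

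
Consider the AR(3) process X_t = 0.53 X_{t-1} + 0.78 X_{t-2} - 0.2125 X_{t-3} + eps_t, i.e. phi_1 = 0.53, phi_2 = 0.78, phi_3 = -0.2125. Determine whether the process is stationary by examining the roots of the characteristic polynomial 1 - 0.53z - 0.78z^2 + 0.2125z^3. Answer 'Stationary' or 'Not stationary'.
\text{Not stationary}

The AR(p) characteristic polynomial is P(z) = 1 - 0.53z - 0.78z^2 + 0.2125z^3.
Stationarity requires all roots to lie outside the unit circle, i.e. |z| > 1 for every root.
Degree 3: look for a simple real root z0 first, then factor out (1 - z/z0) and solve the remaining quadratic.
Testing z0 = 4: P(4) = 1 + (-0.53)(4) + (-0.78)(4)^2 + (0.2125)(4)^3
  = 1 + (-2.12) + (-12.48) + (13.6) = 0.  So z_0 = 4 is a root, |z_0| = 4.
Divide out the factor (1 - 0.25 z) = (1 - z/z0) (since 1/z0 = 0.25):
  P(z) = (1 - 0.25 z)(1 + (-0.28) z + (-0.85) z^2)
  [check: z-coef -0.28 - (0.25) = -0.53; z^2-coef -0.85 - (0.25)(-0.28) = -0.78; z^3-coef -(0.25)(-0.85) = 0.2125.]
Remaining roots from the quadratic factor 1 + (-0.28) z + (-0.85) z^2:
  Set 1 + (-0.28) z + (-0.85) z^2 = 0, i.e. a z^2 + b z + c = 0 with a = -0.85, b = -0.28, c = 1.
  Discriminant D = b^2 - 4ac = (-0.28)^2 - 4*(-0.85)*1 = 0.0784 - (-3.4) = 3.4784.
  D >= 0, so the roots are real: z = (-b +/- sqrt(D)) / (2a) = (0.28 +/- 1.865047) / (-1.7).
    z_1 = (0.28 + 1.865047) / (-1.7) = -1.2618,   |z_1| = 1.2618.
    z_2 = (0.28 - 1.865047) / (-1.7) = 0.9324,   |z_2| = 0.9324.
Moduli of all roots: 4.0000, 1.2618, 0.9324.
All moduli strictly greater than 1? No.
Verdict: Not stationary.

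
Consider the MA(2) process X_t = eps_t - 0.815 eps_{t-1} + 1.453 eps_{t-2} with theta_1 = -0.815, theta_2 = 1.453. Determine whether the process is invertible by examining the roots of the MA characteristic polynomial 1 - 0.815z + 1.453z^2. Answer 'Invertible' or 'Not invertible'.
\text{Not invertible}

The MA(q) characteristic polynomial is P(z) = 1 - 0.815z + 1.453z^2.
Invertibility requires all roots to lie outside the unit circle, i.e. |z| > 1 for every root.
Set 1 + (-0.815) z + (1.453) z^2 = 0, i.e. a z^2 + b z + c = 0 with a = 1.453, b = -0.815, c = 1.
Discriminant D = b^2 - 4ac = (-0.815)^2 - 4*(1.453)*1 = 0.664225 - (5.812) = -5.147775.
D < 0, so the roots are the complex-conjugate pair z = (-b +/- i sqrt(-D)) / (2a) = 0.2805 +/- 0.7808i.
For a conjugate pair |z|^2 = z * conj(z) = (product of roots) = c/a = 1/(1.453) = 0.688231, so |z| = sqrt(0.688231) = 0.8296 for both roots.
Moduli of all roots: 0.8296, 0.8296.
All moduli strictly greater than 1? No.
Verdict: Not invertible.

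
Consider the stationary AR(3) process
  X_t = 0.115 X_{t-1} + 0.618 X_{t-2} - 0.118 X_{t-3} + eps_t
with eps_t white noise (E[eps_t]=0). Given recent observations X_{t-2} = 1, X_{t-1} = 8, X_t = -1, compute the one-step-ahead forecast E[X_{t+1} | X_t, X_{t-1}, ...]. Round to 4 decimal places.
E[X_{t+1} \mid \mathcal F_t] = 4.7110

For an AR(p) model X_t = c + sum_i phi_i X_{t-i} + eps_t, the
one-step-ahead conditional mean is
  E[X_{t+1} | X_t, ...] = c + sum_i phi_i X_{t+1-i}.
Substitute known values:
  E[X_{t+1} | ...] = (0.115) * (-1) + (0.618) * (8) + (-0.118) * (1)
                   = 4.7110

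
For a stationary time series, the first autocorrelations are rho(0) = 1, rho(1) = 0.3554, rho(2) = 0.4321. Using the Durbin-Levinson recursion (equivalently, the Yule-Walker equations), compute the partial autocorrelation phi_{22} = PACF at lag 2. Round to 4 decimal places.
\phi_{22} = 0.3500

The PACF at lag k is phi_{kk}, the last component of the solution
to the Yule-Walker system G_k phi = r_k where
  (G_k)_{ij} = rho(|i - j|), (r_k)_i = rho(i), i,j = 1..k.
Equivalently, Durbin-Levinson gives phi_{kk} iteratively:
  phi_{11} = rho(1)
  phi_{kk} = [rho(k) - sum_{j=1..k-1} phi_{k-1,j} rho(k-j)]
            / [1 - sum_{j=1..k-1} phi_{k-1,j} rho(j)],
  phi_{k,j} = phi_{k-1,j} - phi_{kk} phi_{k-1,k-j},  j = 1..k-1.
Step k = 1:
  phi_11 = rho(1) = 0.3554.
Step k = 2:
  phi_22 = [rho(2) - phi_11 rho(1)] / [1 - phi_11 rho(1)] = [0.4321 - (0.3554)(0.3554)] / [1 - (0.3554)(0.3554)]
         = 0.30579084 / 0.87369084 = 0.35.
Therefore phi_{22} = 0.3500.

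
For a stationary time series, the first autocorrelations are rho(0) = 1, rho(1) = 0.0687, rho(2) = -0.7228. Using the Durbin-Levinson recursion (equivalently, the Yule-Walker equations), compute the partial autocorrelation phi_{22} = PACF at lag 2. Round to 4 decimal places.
\phi_{22} = -0.7310

The PACF at lag k is phi_{kk}, the last component of the solution
to the Yule-Walker system G_k phi = r_k where
  (G_k)_{ij} = rho(|i - j|), (r_k)_i = rho(i), i,j = 1..k.
Equivalently, Durbin-Levinson gives phi_{kk} iteratively:
  phi_{11} = rho(1)
  phi_{kk} = [rho(k) - sum_{j=1..k-1} phi_{k-1,j} rho(k-j)]
            / [1 - sum_{j=1..k-1} phi_{k-1,j} rho(j)],
  phi_{k,j} = phi_{k-1,j} - phi_{kk} phi_{k-1,k-j},  j = 1..k-1.
Step k = 1:
  phi_11 = rho(1) = 0.0687.
Step k = 2:
  phi_22 = [rho(2) - phi_11 rho(1)] / [1 - phi_11 rho(1)] = [-0.7228 - (0.0687)(0.0687)] / [1 - (0.0687)(0.0687)]
         = -0.72751969 / 0.99528031 = -0.731.
Therefore phi_{22} = -0.7310.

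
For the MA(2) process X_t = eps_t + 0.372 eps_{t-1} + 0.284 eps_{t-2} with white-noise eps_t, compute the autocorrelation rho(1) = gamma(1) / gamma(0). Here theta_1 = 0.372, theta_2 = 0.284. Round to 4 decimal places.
\rho(1) = 0.3918

For an MA(q) process with theta_0 = 1, the autocovariance is
  gamma(k) = sigma^2 * sum_{i=0..q-k} theta_i * theta_{i+k},
and rho(k) = gamma(k) / gamma(0). Sigma^2 cancels.
  numerator   = (1)*(0.372) + (0.372)*(0.284) = 0.477648.
  denominator = (1)^2 + (0.372)^2 + (0.284)^2 = 1.21904.
  rho(1) = 0.477648 / 1.21904 = 0.3918.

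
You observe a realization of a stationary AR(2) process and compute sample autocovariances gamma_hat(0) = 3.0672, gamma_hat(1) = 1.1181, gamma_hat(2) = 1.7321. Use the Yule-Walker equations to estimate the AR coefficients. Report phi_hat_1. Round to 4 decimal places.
\hat\phi_{1} = 0.1830

The Yule-Walker equations for an AR(p) process read, in matrix form,
  Gamma_p phi = r_p,   with   (Gamma_p)_{ij} = gamma(|i - j|),
                       (r_p)_i = gamma(i),   i,j = 1..p.
Substitute the sample gammas (Toeplitz matrix and right-hand side of size 2):
  Gamma_p = [[3.0672, 1.1181], [1.1181, 3.0672]]
  r_p     = [1.1181, 1.7321]
Written out:
  3.0672 phi_1 + 1.1181 phi_2 = 1.1181
  1.1181 phi_1 + 3.0672 phi_2 = 1.7321
Solve by Cramer's rule:
  det = gamma(0)^2 - gamma(1)^2 = (3.0672)^2 - (1.1181)^2 = 9.40771584 - 1.25014761 = 8.15756823
  phi_hat_1 = [gamma(1) gamma(0) - gamma(1) gamma(2)] / det = [(1.1181)(3.0672) - (1.1181)(1.7321)] / 8.15756823 = 1.49277531 / 8.15756823 = 0.183
  phi_hat_2 = [gamma(0) gamma(2) - gamma(1)^2] / det = [(3.0672)(1.7321) - (1.1181)^2] / 8.15756823 = 4.06254951 / 8.15756823 = 0.498
So phi_hat = [0.1830, 0.4980].
Therefore phi_hat_1 = 0.1830.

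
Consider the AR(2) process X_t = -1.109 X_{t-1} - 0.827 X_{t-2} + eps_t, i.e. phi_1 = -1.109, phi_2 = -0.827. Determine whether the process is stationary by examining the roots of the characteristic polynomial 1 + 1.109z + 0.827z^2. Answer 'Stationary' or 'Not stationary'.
\text{Stationary}

The AR(p) characteristic polynomial is P(z) = 1 + 1.109z + 0.827z^2.
Stationarity requires all roots to lie outside the unit circle, i.e. |z| > 1 for every root.
Set 1 + (1.109) z + (0.827) z^2 = 0, i.e. a z^2 + b z + c = 0 with a = 0.827, b = 1.109, c = 1.
Discriminant D = b^2 - 4ac = (1.109)^2 - 4*(0.827)*1 = 1.229881 - (3.308) = -2.078119.
D < 0, so the roots are the complex-conjugate pair z = (-b +/- i sqrt(-D)) / (2a) = -0.6705 +/- 0.8716i.
For a conjugate pair |z|^2 = z * conj(z) = (product of roots) = c/a = 1/(0.827) = 1.20919, so |z| = sqrt(1.20919) = 1.0996 for both roots.
Moduli of all roots: 1.0996, 1.0996.
All moduli strictly greater than 1? Yes.
Verdict: Stationary.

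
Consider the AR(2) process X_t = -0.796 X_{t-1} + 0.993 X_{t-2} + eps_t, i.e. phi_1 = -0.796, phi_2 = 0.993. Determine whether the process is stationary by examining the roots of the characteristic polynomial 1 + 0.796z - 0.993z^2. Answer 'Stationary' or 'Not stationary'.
\text{Not stationary}

The AR(p) characteristic polynomial is P(z) = 1 + 0.796z - 0.993z^2.
Stationarity requires all roots to lie outside the unit circle, i.e. |z| > 1 for every root.
Set 1 + (0.796) z + (-0.993) z^2 = 0, i.e. a z^2 + b z + c = 0 with a = -0.993, b = 0.796, c = 1.
Discriminant D = b^2 - 4ac = (0.796)^2 - 4*(-0.993)*1 = 0.633616 - (-3.972) = 4.605616.
D >= 0, so the roots are real: z = (-b +/- sqrt(D)) / (2a) = (-0.796 +/- 2.14607) / (-1.986).
  z_1 = (-0.796 + 2.14607) / (-1.986) = -0.6798,   |z_1| = 0.6798.
  z_2 = (-0.796 - 2.14607) / (-1.986) = 1.4814,   |z_2| = 1.4814.
Moduli of all roots: 0.6798, 1.4814.
All moduli strictly greater than 1? No.
Verdict: Not stationary.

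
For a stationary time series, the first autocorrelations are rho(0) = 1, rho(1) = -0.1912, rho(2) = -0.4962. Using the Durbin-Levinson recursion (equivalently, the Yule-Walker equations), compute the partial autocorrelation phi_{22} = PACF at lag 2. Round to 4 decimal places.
\phi_{22} = -0.5530

The PACF at lag k is phi_{kk}, the last component of the solution
to the Yule-Walker system G_k phi = r_k where
  (G_k)_{ij} = rho(|i - j|), (r_k)_i = rho(i), i,j = 1..k.
Equivalently, Durbin-Levinson gives phi_{kk} iteratively:
  phi_{11} = rho(1)
  phi_{kk} = [rho(k) - sum_{j=1..k-1} phi_{k-1,j} rho(k-j)]
            / [1 - sum_{j=1..k-1} phi_{k-1,j} rho(j)],
  phi_{k,j} = phi_{k-1,j} - phi_{kk} phi_{k-1,k-j},  j = 1..k-1.
Step k = 1:
  phi_11 = rho(1) = -0.1912.
Step k = 2:
  phi_22 = [rho(2) - phi_11 rho(1)] / [1 - phi_11 rho(1)] = [-0.4962 - (-0.1912)(-0.1912)] / [1 - (-0.1912)(-0.1912)]
         = -0.53275744 / 0.96344256 = -0.553.
Therefore phi_{22} = -0.5530.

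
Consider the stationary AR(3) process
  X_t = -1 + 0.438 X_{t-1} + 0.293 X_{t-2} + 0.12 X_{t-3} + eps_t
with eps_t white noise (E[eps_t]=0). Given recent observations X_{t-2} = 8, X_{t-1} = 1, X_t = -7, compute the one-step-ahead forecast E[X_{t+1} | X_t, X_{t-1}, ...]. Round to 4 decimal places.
E[X_{t+1} \mid \mathcal F_t] = -2.8130

For an AR(p) model X_t = c + sum_i phi_i X_{t-i} + eps_t, the
one-step-ahead conditional mean is
  E[X_{t+1} | X_t, ...] = c + sum_i phi_i X_{t+1-i}.
Substitute known values:
  E[X_{t+1} | ...] = -1 + (0.438) * (-7) + (0.293) * (1) + (0.12) * (8)
                   = -2.8130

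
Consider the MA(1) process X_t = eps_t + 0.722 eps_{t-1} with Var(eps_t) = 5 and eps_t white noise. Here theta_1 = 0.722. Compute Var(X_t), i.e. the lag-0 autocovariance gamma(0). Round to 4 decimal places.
\gamma(0) = 7.6064

For an MA(q) process X_t = eps_t + sum_i theta_i eps_{t-i} with
Var(eps_t) = sigma^2, the variance is
  gamma(0) = sigma^2 * (1 + sum_i theta_i^2).
  sum_i theta_i^2 = (0.722)^2 = 0.521284.
  gamma(0) = 5 * (1 + 0.521284) = 5 * 1.521284 = 7.60642, which rounds to 7.6064.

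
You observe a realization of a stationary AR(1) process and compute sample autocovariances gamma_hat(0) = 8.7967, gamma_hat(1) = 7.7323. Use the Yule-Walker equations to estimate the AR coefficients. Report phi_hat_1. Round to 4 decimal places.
\hat\phi_{1} = 0.8790

The Yule-Walker equations for an AR(p) process read, in matrix form,
  Gamma_p phi = r_p,   with   (Gamma_p)_{ij} = gamma(|i - j|),
                       (r_p)_i = gamma(i),   i,j = 1..p.
Substitute the sample gammas (Toeplitz matrix and right-hand side of size 1):
  Gamma_p = [[8.7967]]
  r_p     = [7.7323]
With p = 1 this is the single equation gamma(0) phi_1 = gamma(1):
  phi_hat_1 = gamma(1) / gamma(0) = 7.7323 / 8.7967 = 0.8790.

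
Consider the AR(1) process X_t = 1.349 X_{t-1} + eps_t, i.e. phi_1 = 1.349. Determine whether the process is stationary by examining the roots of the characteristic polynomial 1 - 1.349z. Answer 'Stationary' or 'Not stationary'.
\text{Not stationary}

The AR(p) characteristic polynomial is P(z) = 1 - 1.349z.
Stationarity requires all roots to lie outside the unit circle, i.e. |z| > 1 for every root.
This is linear in z: 1 + (-1.349) z = 0  =>  z = -1/(-1.349) = 0.74129,  |z| = 0.74129.
Moduli of all roots: 0.7413.
All moduli strictly greater than 1? No.
Verdict: Not stationary.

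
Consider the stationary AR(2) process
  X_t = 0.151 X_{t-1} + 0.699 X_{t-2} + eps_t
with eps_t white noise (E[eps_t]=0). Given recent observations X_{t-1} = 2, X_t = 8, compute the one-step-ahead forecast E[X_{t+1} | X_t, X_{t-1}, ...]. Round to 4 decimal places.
E[X_{t+1} \mid \mathcal F_t] = 2.6060

For an AR(p) model X_t = c + sum_i phi_i X_{t-i} + eps_t, the
one-step-ahead conditional mean is
  E[X_{t+1} | X_t, ...] = c + sum_i phi_i X_{t+1-i}.
Substitute known values:
  E[X_{t+1} | ...] = (0.151) * (8) + (0.699) * (2)
                   = 2.6060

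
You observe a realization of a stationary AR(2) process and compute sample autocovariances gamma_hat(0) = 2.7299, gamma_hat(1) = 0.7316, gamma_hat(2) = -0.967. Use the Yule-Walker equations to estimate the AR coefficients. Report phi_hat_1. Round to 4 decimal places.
\hat\phi_{1} = 0.3910

The Yule-Walker equations for an AR(p) process read, in matrix form,
  Gamma_p phi = r_p,   with   (Gamma_p)_{ij} = gamma(|i - j|),
                       (r_p)_i = gamma(i),   i,j = 1..p.
Substitute the sample gammas (Toeplitz matrix and right-hand side of size 2):
  Gamma_p = [[2.7299, 0.7316], [0.7316, 2.7299]]
  r_p     = [0.7316, -0.967]
Written out:
  2.7299 phi_1 + 0.7316 phi_2 = 0.7316
  0.7316 phi_1 + 2.7299 phi_2 = -0.967
Solve by Cramer's rule:
  det = gamma(0)^2 - gamma(1)^2 = (2.7299)^2 - (0.7316)^2 = 7.45235401 - 0.53523856 = 6.91711545
  phi_hat_1 = [gamma(1) gamma(0) - gamma(1) gamma(2)] / det = [(0.7316)(2.7299) - (0.7316)(-0.967)] / 6.91711545 = 2.70465204 / 6.91711545 = 0.391
  phi_hat_2 = [gamma(0) gamma(2) - gamma(1)^2] / det = [(2.7299)(-0.967) - (0.7316)^2] / 6.91711545 = -3.17505186 / 6.91711545 = -0.459
So phi_hat = [0.3910, -0.4590].
Therefore phi_hat_1 = 0.3910.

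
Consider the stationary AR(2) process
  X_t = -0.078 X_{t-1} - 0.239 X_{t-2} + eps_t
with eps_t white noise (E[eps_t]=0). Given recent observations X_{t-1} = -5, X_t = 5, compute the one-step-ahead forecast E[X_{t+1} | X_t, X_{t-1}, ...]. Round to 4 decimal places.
E[X_{t+1} \mid \mathcal F_t] = 0.8050

For an AR(p) model X_t = c + sum_i phi_i X_{t-i} + eps_t, the
one-step-ahead conditional mean is
  E[X_{t+1} | X_t, ...] = c + sum_i phi_i X_{t+1-i}.
Substitute known values:
  E[X_{t+1} | ...] = (-0.078) * (5) + (-0.239) * (-5)
                   = 0.8050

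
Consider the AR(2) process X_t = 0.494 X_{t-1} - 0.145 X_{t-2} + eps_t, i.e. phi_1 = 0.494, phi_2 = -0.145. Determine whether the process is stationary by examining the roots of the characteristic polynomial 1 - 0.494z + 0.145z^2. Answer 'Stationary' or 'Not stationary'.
\text{Stationary}

The AR(p) characteristic polynomial is P(z) = 1 - 0.494z + 0.145z^2.
Stationarity requires all roots to lie outside the unit circle, i.e. |z| > 1 for every root.
Set 1 + (-0.494) z + (0.145) z^2 = 0, i.e. a z^2 + b z + c = 0 with a = 0.145, b = -0.494, c = 1.
Discriminant D = b^2 - 4ac = (-0.494)^2 - 4*(0.145)*1 = 0.244036 - (0.58) = -0.335964.
D < 0, so the roots are the complex-conjugate pair z = (-b +/- i sqrt(-D)) / (2a) = 1.7034 +/- 1.9987i.
For a conjugate pair |z|^2 = z * conj(z) = (product of roots) = c/a = 1/(0.145) = 6.896552, so |z| = sqrt(6.896552) = 2.6261 for both roots.
Moduli of all roots: 2.6261, 2.6261.
All moduli strictly greater than 1? Yes.
Verdict: Stationary.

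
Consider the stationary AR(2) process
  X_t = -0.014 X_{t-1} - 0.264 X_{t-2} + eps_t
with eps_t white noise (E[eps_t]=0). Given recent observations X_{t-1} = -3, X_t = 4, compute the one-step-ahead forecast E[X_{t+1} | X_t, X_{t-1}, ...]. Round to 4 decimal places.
E[X_{t+1} \mid \mathcal F_t] = 0.7360

For an AR(p) model X_t = c + sum_i phi_i X_{t-i} + eps_t, the
one-step-ahead conditional mean is
  E[X_{t+1} | X_t, ...] = c + sum_i phi_i X_{t+1-i}.
Substitute known values:
  E[X_{t+1} | ...] = (-0.014) * (4) + (-0.264) * (-3)
                   = 0.7360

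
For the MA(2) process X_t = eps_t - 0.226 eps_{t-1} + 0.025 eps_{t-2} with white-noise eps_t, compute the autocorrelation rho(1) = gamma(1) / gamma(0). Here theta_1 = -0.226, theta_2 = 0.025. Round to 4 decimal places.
\rho(1) = -0.2203

For an MA(q) process with theta_0 = 1, the autocovariance is
  gamma(k) = sigma^2 * sum_{i=0..q-k} theta_i * theta_{i+k},
and rho(k) = gamma(k) / gamma(0). Sigma^2 cancels.
  numerator   = (1)*(-0.226) + (-0.226)*(0.025) = -0.23165.
  denominator = (1)^2 + (-0.226)^2 + (0.025)^2 = 1.051701.
  rho(1) = -0.23165 / 1.051701 = -0.2203.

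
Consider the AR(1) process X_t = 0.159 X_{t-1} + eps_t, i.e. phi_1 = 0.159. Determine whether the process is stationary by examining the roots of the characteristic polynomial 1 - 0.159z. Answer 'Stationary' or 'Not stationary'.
\text{Stationary}

The AR(p) characteristic polynomial is P(z) = 1 - 0.159z.
Stationarity requires all roots to lie outside the unit circle, i.e. |z| > 1 for every root.
This is linear in z: 1 + (-0.159) z = 0  =>  z = -1/(-0.159) = 6.289308,  |z| = 6.289308.
Moduli of all roots: 6.2893.
All moduli strictly greater than 1? Yes.
Verdict: Stationary.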